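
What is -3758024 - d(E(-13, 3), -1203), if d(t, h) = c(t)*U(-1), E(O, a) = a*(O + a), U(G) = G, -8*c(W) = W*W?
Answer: -7516273/2 ≈ -3.7581e+6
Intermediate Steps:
c(W) = -W²/8 (c(W) = -W*W/8 = -W²/8)
d(t, h) = t²/8 (d(t, h) = -t²/8*(-1) = t²/8)
-3758024 - d(E(-13, 3), -1203) = -3758024 - (3*(-13 + 3))²/8 = -3758024 - (3*(-10))²/8 = -3758024 - (-30)²/8 = -3758024 - 900/8 = -3758024 - 1*225/2 = -3758024 - 225/2 = -7516273/2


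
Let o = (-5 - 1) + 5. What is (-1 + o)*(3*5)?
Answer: -30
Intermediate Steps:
o = -1 (o = -6 + 5 = -1)
(-1 + o)*(3*5) = (-1 - 1)*(3*5) = -2*15 = -30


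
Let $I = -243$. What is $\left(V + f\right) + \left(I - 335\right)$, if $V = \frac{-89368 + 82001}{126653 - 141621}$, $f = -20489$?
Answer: $- \frac{315323489}{14968} \approx -21067.0$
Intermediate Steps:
$V = \frac{7367}{14968}$ ($V = - \frac{7367}{-14968} = \left(-7367\right) \left(- \frac{1}{14968}\right) = \frac{7367}{14968} \approx 0.49218$)
$\left(V + f\right) + \left(I - 335\right) = \left(\frac{7367}{14968} - 20489\right) - 578 = - \frac{306671985}{14968} - 578 = - \frac{315323489}{14968}$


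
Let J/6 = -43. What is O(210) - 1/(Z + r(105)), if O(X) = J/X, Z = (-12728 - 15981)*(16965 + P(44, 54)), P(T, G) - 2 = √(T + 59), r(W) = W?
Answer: -10202682278358521593/8304508845098895135 - 28709*√103/237271681288539861 ≈ -1.2286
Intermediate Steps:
J = -258 (J = 6*(-43) = -258)
P(T, G) = 2 + √(59 + T) (P(T, G) = 2 + √(T + 59) = 2 + √(59 + T))
Z = -487105603 - 28709*√103 (Z = (-12728 - 15981)*(16965 + (2 + √(59 + 44))) = -28709*(16965 + (2 + √103)) = -28709*(16967 + √103) = -487105603 - 28709*√103 ≈ -4.8740e+8)
O(X) = -258/X
O(210) - 1/(Z + r(105)) = -258/210 - 1/((-487105603 - 28709*√103) + 105) = -258*1/210 - 1/(-487105498 - 28709*√103) = -43/35 - 1/(-487105498 - 28709*√103)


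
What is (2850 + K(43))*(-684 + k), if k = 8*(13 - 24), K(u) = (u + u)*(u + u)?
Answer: -7909912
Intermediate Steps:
K(u) = 4*u**2 (K(u) = (2*u)*(2*u) = 4*u**2)
k = -88 (k = 8*(-11) = -88)
(2850 + K(43))*(-684 + k) = (2850 + 4*43**2)*(-684 - 88) = (2850 + 4*1849)*(-772) = (2850 + 7396)*(-772) = 10246*(-772) = -7909912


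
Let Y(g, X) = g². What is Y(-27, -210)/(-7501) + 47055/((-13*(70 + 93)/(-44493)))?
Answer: 92924425656/94051 ≈ 9.8802e+5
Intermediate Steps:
Y(-27, -210)/(-7501) + 47055/((-13*(70 + 93)/(-44493))) = (-27)²/(-7501) + 47055/((-13*(70 + 93)/(-44493))) = 729*(-1/7501) + 47055/((-13*163*(-1/44493))) = -729/7501 + 47055/((-2119*(-1/44493))) = -729/7501 + 47055/(2119/44493) = -729/7501 + 47055*(44493/2119) = -729/7501 + 2093618115/2119 = 92924425656/94051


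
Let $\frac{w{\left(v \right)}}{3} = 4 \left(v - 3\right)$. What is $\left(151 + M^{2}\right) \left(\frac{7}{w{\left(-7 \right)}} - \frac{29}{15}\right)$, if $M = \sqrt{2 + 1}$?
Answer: $- \frac{18403}{60} \approx -306.72$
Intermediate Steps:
$M = \sqrt{3} \approx 1.732$
$w{\left(v \right)} = -36 + 12 v$ ($w{\left(v \right)} = 3 \cdot 4 \left(v - 3\right) = 3 \cdot 4 \left(-3 + v\right) = 3 \left(-12 + 4 v\right) = -36 + 12 v$)
$\left(151 + M^{2}\right) \left(\frac{7}{w{\left(-7 \right)}} - \frac{29}{15}\right) = \left(151 + \left(\sqrt{3}\right)^{2}\right) \left(\frac{7}{-36 + 12 \left(-7\right)} - \frac{29}{15}\right) = \left(151 + 3\right) \left(\frac{7}{-36 - 84} - \frac{29}{15}\right) = 154 \left(\frac{7}{-120} - \frac{29}{15}\right) = 154 \left(7 \left(- \frac{1}{120}\right) - \frac{29}{15}\right) = 154 \left(- \frac{7}{120} - \frac{29}{15}\right) = 154 \left(- \frac{239}{120}\right) = - \frac{18403}{60}$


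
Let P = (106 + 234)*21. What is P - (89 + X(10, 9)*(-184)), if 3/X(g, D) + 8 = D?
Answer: 7603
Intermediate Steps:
X(g, D) = 3/(-8 + D)
P = 7140 (P = 340*21 = 7140)
P - (89 + X(10, 9)*(-184)) = 7140 - (89 + (3/(-8 + 9))*(-184)) = 7140 - (89 + (3/1)*(-184)) = 7140 - (89 + (3*1)*(-184)) = 7140 - (89 + 3*(-184)) = 7140 - (89 - 552) = 7140 - 1*(-463) = 7140 + 463 = 7603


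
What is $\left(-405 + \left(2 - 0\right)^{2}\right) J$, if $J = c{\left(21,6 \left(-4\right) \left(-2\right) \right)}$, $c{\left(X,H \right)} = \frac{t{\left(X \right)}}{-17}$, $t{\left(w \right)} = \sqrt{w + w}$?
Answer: $\frac{401 \sqrt{42}}{17} \approx 152.87$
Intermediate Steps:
$t{\left(w \right)} = \sqrt{2} \sqrt{w}$ ($t{\left(w \right)} = \sqrt{2 w} = \sqrt{2} \sqrt{w}$)
$c{\left(X,H \right)} = - \frac{\sqrt{2} \sqrt{X}}{17}$ ($c{\left(X,H \right)} = \frac{\sqrt{2} \sqrt{X}}{-17} = \sqrt{2} \sqrt{X} \left(- \frac{1}{17}\right) = - \frac{\sqrt{2} \sqrt{X}}{17}$)
$J = - \frac{\sqrt{42}}{17}$ ($J = - \frac{\sqrt{2} \sqrt{21}}{17} = - \frac{\sqrt{42}}{17} \approx -0.38122$)
$\left(-405 + \left(2 - 0\right)^{2}\right) J = \left(-405 + \left(2 - 0\right)^{2}\right) \left(- \frac{\sqrt{42}}{17}\right) = \left(-405 + \left(2 + \left(2 - 2\right)\right)^{2}\right) \left(- \frac{\sqrt{42}}{17}\right) = \left(-405 + \left(2 + 0\right)^{2}\right) \left(- \frac{\sqrt{42}}{17}\right) = \left(-405 + 2^{2}\right) \left(- \frac{\sqrt{42}}{17}\right) = \left(-405 + 4\right) \left(- \frac{\sqrt{42}}{17}\right) = - 401 \left(- \frac{\sqrt{42}}{17}\right) = \frac{401 \sqrt{42}}{17}$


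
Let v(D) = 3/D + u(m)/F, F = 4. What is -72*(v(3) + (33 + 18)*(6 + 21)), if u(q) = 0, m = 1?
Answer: -99216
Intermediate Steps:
v(D) = 3/D (v(D) = 3/D + 0/4 = 3/D + 0*(¼) = 3/D + 0 = 3/D)
-72*(v(3) + (33 + 18)*(6 + 21)) = -72*(3/3 + (33 + 18)*(6 + 21)) = -72*(3*(⅓) + 51*27) = -72*(1 + 1377) = -72*1378 = -99216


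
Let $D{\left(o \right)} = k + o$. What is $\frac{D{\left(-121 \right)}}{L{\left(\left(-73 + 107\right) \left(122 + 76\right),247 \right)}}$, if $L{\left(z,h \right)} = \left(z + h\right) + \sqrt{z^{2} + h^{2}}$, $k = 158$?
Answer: $\frac{258223}{3325608} - \frac{37 \sqrt{45380833}}{3325608} \approx 0.0026977$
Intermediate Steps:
$L{\left(z,h \right)} = h + z + \sqrt{h^{2} + z^{2}}$ ($L{\left(z,h \right)} = \left(h + z\right) + \sqrt{h^{2} + z^{2}} = h + z + \sqrt{h^{2} + z^{2}}$)
$D{\left(o \right)} = 158 + o$
$\frac{D{\left(-121 \right)}}{L{\left(\left(-73 + 107\right) \left(122 + 76\right),247 \right)}} = \frac{158 - 121}{247 + \left(-73 + 107\right) \left(122 + 76\right) + \sqrt{247^{2} + \left(\left(-73 + 107\right) \left(122 + 76\right)\right)^{2}}} = \frac{37}{247 + 34 \cdot 198 + \sqrt{61009 + \left(34 \cdot 198\right)^{2}}} = \frac{37}{247 + 6732 + \sqrt{61009 + 6732^{2}}} = \frac{37}{247 + 6732 + \sqrt{61009 + 45319824}} = \frac{37}{247 + 6732 + \sqrt{45380833}} = \frac{37}{6979 + \sqrt{45380833}}$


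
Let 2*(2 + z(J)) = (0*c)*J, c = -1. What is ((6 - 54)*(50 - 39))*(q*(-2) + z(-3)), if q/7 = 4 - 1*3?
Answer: 8448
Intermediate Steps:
q = 7 (q = 7*(4 - 1*3) = 7*(4 - 3) = 7*1 = 7)
z(J) = -2 (z(J) = -2 + ((0*(-1))*J)/2 = -2 + (0*J)/2 = -2 + (½)*0 = -2 + 0 = -2)
((6 - 54)*(50 - 39))*(q*(-2) + z(-3)) = ((6 - 54)*(50 - 39))*(7*(-2) - 2) = (-48*11)*(-14 - 2) = -528*(-16) = 8448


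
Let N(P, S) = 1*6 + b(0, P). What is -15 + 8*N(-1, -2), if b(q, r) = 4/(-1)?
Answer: 1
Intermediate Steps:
b(q, r) = -4 (b(q, r) = 4*(-1) = -4)
N(P, S) = 2 (N(P, S) = 1*6 - 4 = 6 - 4 = 2)
-15 + 8*N(-1, -2) = -15 + 8*2 = -15 + 16 = 1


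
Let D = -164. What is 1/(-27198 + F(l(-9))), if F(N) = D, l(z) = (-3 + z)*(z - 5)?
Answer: -1/27362 ≈ -3.6547e-5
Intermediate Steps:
l(z) = (-5 + z)*(-3 + z) (l(z) = (-3 + z)*(-5 + z) = (-5 + z)*(-3 + z))
F(N) = -164
1/(-27198 + F(l(-9))) = 1/(-27198 - 164) = 1/(-27362) = -1/27362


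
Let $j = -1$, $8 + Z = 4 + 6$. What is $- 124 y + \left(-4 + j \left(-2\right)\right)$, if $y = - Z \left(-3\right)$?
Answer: $-746$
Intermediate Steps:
$Z = 2$ ($Z = -8 + \left(4 + 6\right) = -8 + 10 = 2$)
$y = 6$ ($y = \left(-1\right) 2 \left(-3\right) = \left(-2\right) \left(-3\right) = 6$)
$- 124 y + \left(-4 + j \left(-2\right)\right) = \left(-124\right) 6 - 2 = -744 + \left(-4 + 2\right) = -744 - 2 = -746$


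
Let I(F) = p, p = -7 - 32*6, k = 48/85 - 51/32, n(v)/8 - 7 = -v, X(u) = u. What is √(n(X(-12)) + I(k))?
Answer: I*√47 ≈ 6.8557*I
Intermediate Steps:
n(v) = 56 - 8*v (n(v) = 56 + 8*(-v) = 56 - 8*v)
k = -2799/2720 (k = 48*(1/85) - 51*1/32 = 48/85 - 51/32 = -2799/2720 ≈ -1.0290)
p = -199 (p = -7 - 192 = -199)
I(F) = -199
√(n(X(-12)) + I(k)) = √((56 - 8*(-12)) - 199) = √((56 + 96) - 199) = √(152 - 199) = √(-47) = I*√47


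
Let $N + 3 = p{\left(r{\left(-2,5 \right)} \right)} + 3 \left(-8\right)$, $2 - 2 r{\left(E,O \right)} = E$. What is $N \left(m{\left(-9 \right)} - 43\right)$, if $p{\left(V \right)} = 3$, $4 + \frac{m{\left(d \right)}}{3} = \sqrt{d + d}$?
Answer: $1320 - 216 i \sqrt{2} \approx 1320.0 - 305.47 i$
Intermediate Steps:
$m{\left(d \right)} = -12 + 3 \sqrt{2} \sqrt{d}$ ($m{\left(d \right)} = -12 + 3 \sqrt{d + d} = -12 + 3 \sqrt{2 d} = -12 + 3 \sqrt{2} \sqrt{d}$)
$r{\left(E,O \right)} = 1 - \frac{E}{2}$
$N = -24$ ($N = -3 + \left(3 + 3 \left(-8\right)\right) = -3 + \left(3 - 24\right) = -3 - 21 = -24$)
$N \left(m{\left(-9 \right)} - 43\right) = - 24 \left(\left(-12 + 3 \sqrt{2} \sqrt{-9}\right) - 43\right) = - 24 \left(\left(-12 + 3 \sqrt{2} \cdot 3 i\right) - 43\right) = - 24 \left(\left(-12 + 9 i \sqrt{2}\right) - 43\right) = - 24 \left(-55 + 9 i \sqrt{2}\right) = 1320 - 216 i \sqrt{2}$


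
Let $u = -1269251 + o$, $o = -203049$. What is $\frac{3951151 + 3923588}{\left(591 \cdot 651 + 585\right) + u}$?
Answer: $- \frac{7874739}{1086974} \approx -7.2446$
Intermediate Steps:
$u = -1472300$ ($u = -1269251 - 203049 = -1472300$)
$\frac{3951151 + 3923588}{\left(591 \cdot 651 + 585\right) + u} = \frac{3951151 + 3923588}{\left(591 \cdot 651 + 585\right) - 1472300} = \frac{7874739}{\left(384741 + 585\right) - 1472300} = \frac{7874739}{385326 - 1472300} = \frac{7874739}{-1086974} = 7874739 \left(- \frac{1}{1086974}\right) = - \frac{7874739}{1086974}$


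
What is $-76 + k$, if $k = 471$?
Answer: $395$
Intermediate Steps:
$-76 + k = -76 + 471 = 395$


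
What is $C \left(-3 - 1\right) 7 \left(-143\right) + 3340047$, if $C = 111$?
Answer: $3784491$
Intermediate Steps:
$C \left(-3 - 1\right) 7 \left(-143\right) + 3340047 = 111 \left(-3 - 1\right) 7 \left(-143\right) + 3340047 = 111 \left(\left(-4\right) 7\right) \left(-143\right) + 3340047 = 111 \left(-28\right) \left(-143\right) + 3340047 = \left(-3108\right) \left(-143\right) + 3340047 = 444444 + 3340047 = 3784491$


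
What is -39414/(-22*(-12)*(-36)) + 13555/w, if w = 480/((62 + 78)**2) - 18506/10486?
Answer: -562565713313/72266832 ≈ -7784.6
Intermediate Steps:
w = -45623/26215 (w = 480/(140**2) - 18506*1/10486 = 480/19600 - 9253/5243 = 480*(1/19600) - 9253/5243 = 6/245 - 9253/5243 = -45623/26215 ≈ -1.7403)
-39414/(-22*(-12)*(-36)) + 13555/w = -39414/(-22*(-12)*(-36)) + 13555/(-45623/26215) = -39414/(264*(-36)) + 13555*(-26215/45623) = -39414/(-9504) - 355344325/45623 = -39414*(-1/9504) - 355344325/45623 = 6569/1584 - 355344325/45623 = -562565713313/72266832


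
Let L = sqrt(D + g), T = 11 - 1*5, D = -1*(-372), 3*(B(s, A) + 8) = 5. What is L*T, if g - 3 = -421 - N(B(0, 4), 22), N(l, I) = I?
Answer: 12*I*sqrt(17) ≈ 49.477*I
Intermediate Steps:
B(s, A) = -19/3 (B(s, A) = -8 + (1/3)*5 = -8 + 5/3 = -19/3)
D = 372
g = -440 (g = 3 + (-421 - 1*22) = 3 + (-421 - 22) = 3 - 443 = -440)
T = 6 (T = 11 - 5 = 6)
L = 2*I*sqrt(17) (L = sqrt(372 - 440) = sqrt(-68) = 2*I*sqrt(17) ≈ 8.2462*I)
L*T = (2*I*sqrt(17))*6 = 12*I*sqrt(17)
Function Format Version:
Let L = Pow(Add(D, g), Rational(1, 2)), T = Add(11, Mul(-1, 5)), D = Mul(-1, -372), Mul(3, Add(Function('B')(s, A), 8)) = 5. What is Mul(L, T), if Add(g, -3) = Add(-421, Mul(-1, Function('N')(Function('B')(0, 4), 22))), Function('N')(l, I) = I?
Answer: Mul(12, I, Pow(17, Rational(1, 2))) ≈ Mul(49.477, I)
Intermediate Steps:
Function('B')(s, A) = Rational(-19, 3) (Function('B')(s, A) = Add(-8, Mul(Rational(1, 3), 5)) = Add(-8, Rational(5, 3)) = Rational(-19, 3))
D = 372
g = -440 (g = Add(3, Add(-421, Mul(-1, 22))) = Add(3, Add(-421, -22)) = Add(3, -443) = -440)
T = 6 (T = Add(11, -5) = 6)
L = Mul(2, I, Pow(17, Rational(1, 2))) (L = Pow(Add(372, -440), Rational(1, 2)) = Pow(-68, Rational(1, 2)) = Mul(2, I, Pow(17, Rational(1, 2))) ≈ Mul(8.2462, I))
Mul(L, T) = Mul(Mul(2, I, Pow(17, Rational(1, 2))), 6) = Mul(12, I, Pow(17, Rational(1, 2)))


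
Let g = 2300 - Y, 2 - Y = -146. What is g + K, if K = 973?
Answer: 3125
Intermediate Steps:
Y = 148 (Y = 2 - 1*(-146) = 2 + 146 = 148)
g = 2152 (g = 2300 - 1*148 = 2300 - 148 = 2152)
g + K = 2152 + 973 = 3125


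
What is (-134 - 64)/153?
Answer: -22/17 ≈ -1.2941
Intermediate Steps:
(-134 - 64)/153 = -198*1/153 = -22/17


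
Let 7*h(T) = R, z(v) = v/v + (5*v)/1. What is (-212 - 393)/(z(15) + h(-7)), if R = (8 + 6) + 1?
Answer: -4235/547 ≈ -7.7422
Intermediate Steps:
z(v) = 1 + 5*v (z(v) = 1 + (5*v)*1 = 1 + 5*v)
R = 15 (R = 14 + 1 = 15)
h(T) = 15/7 (h(T) = (1/7)*15 = 15/7)
(-212 - 393)/(z(15) + h(-7)) = (-212 - 393)/((1 + 5*15) + 15/7) = -605/((1 + 75) + 15/7) = -605/(76 + 15/7) = -605/547/7 = -605*7/547 = -4235/547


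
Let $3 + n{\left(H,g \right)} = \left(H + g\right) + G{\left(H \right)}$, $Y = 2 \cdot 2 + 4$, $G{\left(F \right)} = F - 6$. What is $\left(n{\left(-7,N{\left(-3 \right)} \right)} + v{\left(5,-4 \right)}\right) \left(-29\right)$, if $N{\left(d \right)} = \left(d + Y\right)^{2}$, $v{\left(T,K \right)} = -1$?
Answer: $-29$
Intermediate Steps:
$G{\left(F \right)} = -6 + F$ ($G{\left(F \right)} = F - 6 = -6 + F$)
$Y = 8$ ($Y = 4 + 4 = 8$)
$N{\left(d \right)} = \left(8 + d\right)^{2}$ ($N{\left(d \right)} = \left(d + 8\right)^{2} = \left(8 + d\right)^{2}$)
$n{\left(H,g \right)} = -9 + g + 2 H$ ($n{\left(H,g \right)} = -3 + \left(\left(H + g\right) + \left(-6 + H\right)\right) = -3 + \left(-6 + g + 2 H\right) = -9 + g + 2 H$)
$\left(n{\left(-7,N{\left(-3 \right)} \right)} + v{\left(5,-4 \right)}\right) \left(-29\right) = \left(\left(-9 + \left(8 - 3\right)^{2} + 2 \left(-7\right)\right) - 1\right) \left(-29\right) = \left(\left(-9 + 5^{2} - 14\right) - 1\right) \left(-29\right) = \left(\left(-9 + 25 - 14\right) - 1\right) \left(-29\right) = \left(2 - 1\right) \left(-29\right) = 1 \left(-29\right) = -29$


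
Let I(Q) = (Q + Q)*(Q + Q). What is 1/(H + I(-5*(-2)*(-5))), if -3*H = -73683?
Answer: 1/34561 ≈ 2.8934e-5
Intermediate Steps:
H = 24561 (H = -⅓*(-73683) = 24561)
I(Q) = 4*Q² (I(Q) = (2*Q)*(2*Q) = 4*Q²)
1/(H + I(-5*(-2)*(-5))) = 1/(24561 + 4*(-5*(-2)*(-5))²) = 1/(24561 + 4*(10*(-5))²) = 1/(24561 + 4*(-50)²) = 1/(24561 + 4*2500) = 1/(24561 + 10000) = 1/34561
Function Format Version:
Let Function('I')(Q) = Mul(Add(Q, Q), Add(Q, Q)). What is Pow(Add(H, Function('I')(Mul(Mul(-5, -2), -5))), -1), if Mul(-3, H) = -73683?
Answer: Rational(1, 34561) ≈ 2.8934e-5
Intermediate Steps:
H = 24561 (H = Mul(Rational(-1, 3), -73683) = 24561)
Function('I')(Q) = Mul(4, Pow(Q, 2)) (Function('I')(Q) = Mul(Mul(2, Q), Mul(2, Q)) = Mul(4, Pow(Q, 2)))
Pow(Add(H, Function('I')(Mul(Mul(-5, -2), -5))), -1) = Pow(Add(24561, Mul(4, Pow(Mul(Mul(-5, -2), -5), 2))), -1) = Pow(Add(24561, Mul(4, Pow(Mul(10, -5), 2))), -1) = Pow(Add(24561, Mul(4, Pow(-50, 2))), -1) = Pow(Add(24561, Mul(4, 2500)), -1) = Pow(Add(24561, 10000), -1) = Pow(34561, -1) = Rational(1, 34561)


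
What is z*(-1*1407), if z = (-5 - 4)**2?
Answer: -113967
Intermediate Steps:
z = 81 (z = (-9)**2 = 81)
z*(-1*1407) = 81*(-1*1407) = 81*(-1407) = -113967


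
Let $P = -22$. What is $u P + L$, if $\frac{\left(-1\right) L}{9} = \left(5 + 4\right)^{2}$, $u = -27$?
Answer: $-135$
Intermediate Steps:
$L = -729$ ($L = - 9 \left(5 + 4\right)^{2} = - 9 \cdot 9^{2} = \left(-9\right) 81 = -729$)
$u P + L = \left(-27\right) \left(-22\right) - 729 = 594 - 729 = -135$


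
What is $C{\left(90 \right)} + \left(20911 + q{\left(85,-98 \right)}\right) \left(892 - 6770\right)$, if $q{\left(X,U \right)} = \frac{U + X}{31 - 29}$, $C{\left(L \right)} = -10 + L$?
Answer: $-122876571$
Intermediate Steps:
$q{\left(X,U \right)} = \frac{U}{2} + \frac{X}{2}$ ($q{\left(X,U \right)} = \frac{U + X}{2} = \left(U + X\right) \frac{1}{2} = \frac{U}{2} + \frac{X}{2}$)
$C{\left(90 \right)} + \left(20911 + q{\left(85,-98 \right)}\right) \left(892 - 6770\right) = \left(-10 + 90\right) + \left(20911 + \left(\frac{1}{2} \left(-98\right) + \frac{1}{2} \cdot 85\right)\right) \left(892 - 6770\right) = 80 + \left(20911 + \left(-49 + \frac{85}{2}\right)\right) \left(-5878\right) = 80 + \left(20911 - \frac{13}{2}\right) \left(-5878\right) = 80 + \frac{41809}{2} \left(-5878\right) = 80 - 122876651 = -122876571$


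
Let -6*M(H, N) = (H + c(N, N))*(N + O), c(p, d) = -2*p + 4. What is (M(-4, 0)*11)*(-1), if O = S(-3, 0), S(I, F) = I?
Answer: 0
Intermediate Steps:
c(p, d) = 4 - 2*p
O = -3
M(H, N) = -(-3 + N)*(4 + H - 2*N)/6 (M(H, N) = -(H + (4 - 2*N))*(N - 3)/6 = -(4 + H - 2*N)*(-3 + N)/6 = -(-3 + N)*(4 + H - 2*N)/6)
(M(-4, 0)*11)*(-1) = ((2 + (½)*(-4) - 5/3*0 + (⅓)*0² - ⅙*(-4)*0)*11)*(-1) = ((2 - 2 + 0 + (⅓)*0 + 0)*11)*(-1) = ((2 - 2 + 0 + 0 + 0)*11)*(-1) = (0*11)*(-1) = 0*(-1) = 0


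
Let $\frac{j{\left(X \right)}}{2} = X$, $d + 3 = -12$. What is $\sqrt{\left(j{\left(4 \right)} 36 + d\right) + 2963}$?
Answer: $2 \sqrt{809} \approx 56.886$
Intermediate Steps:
$d = -15$ ($d = -3 - 12 = -15$)
$j{\left(X \right)} = 2 X$
$\sqrt{\left(j{\left(4 \right)} 36 + d\right) + 2963} = \sqrt{\left(2 \cdot 4 \cdot 36 - 15\right) + 2963} = \sqrt{\left(8 \cdot 36 - 15\right) + 2963} = \sqrt{\left(288 - 15\right) + 2963} = \sqrt{273 + 2963} = \sqrt{3236} = 2 \sqrt{809}$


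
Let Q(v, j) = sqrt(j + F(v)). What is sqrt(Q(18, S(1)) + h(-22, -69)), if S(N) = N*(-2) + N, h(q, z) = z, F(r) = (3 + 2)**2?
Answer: sqrt(-69 + 2*sqrt(6)) ≈ 8.0063*I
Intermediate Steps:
F(r) = 25 (F(r) = 5**2 = 25)
S(N) = -N (S(N) = -2*N + N = -N)
Q(v, j) = sqrt(25 + j) (Q(v, j) = sqrt(j + 25) = sqrt(25 + j))
sqrt(Q(18, S(1)) + h(-22, -69)) = sqrt(sqrt(25 - 1*1) - 69) = sqrt(sqrt(25 - 1) - 69) = sqrt(sqrt(24) - 69) = sqrt(2*sqrt(6) - 69) = sqrt(-69 + 2*sqrt(6))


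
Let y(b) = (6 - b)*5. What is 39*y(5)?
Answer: 195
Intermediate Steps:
y(b) = 30 - 5*b
39*y(5) = 39*(30 - 5*5) = 39*(30 - 25) = 39*5 = 195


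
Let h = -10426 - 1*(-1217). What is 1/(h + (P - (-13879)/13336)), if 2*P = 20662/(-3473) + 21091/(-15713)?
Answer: -727762176664/6703857761408637 ≈ -0.00010856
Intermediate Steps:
P = -397911049/109142498 (P = (20662/(-3473) + 21091/(-15713))/2 = (20662*(-1/3473) + 21091*(-1/15713))/2 = (-20662/3473 - 21091/15713)/2 = (½)*(-397911049/54571249) = -397911049/109142498 ≈ -3.6458)
h = -9209 (h = -10426 + 1217 = -9209)
1/(h + (P - (-13879)/13336)) = 1/(-9209 + (-397911049/109142498 - (-13879)/13336)) = 1/(-9209 + (-397911049/109142498 - 1*(-13879/13336))) = 1/(-9209 + (-397911049/109142498 + 13879/13336)) = 1/(-9209 - 1895876509861/727762176664) = 1/(-6703857761408637/727762176664) = -727762176664/6703857761408637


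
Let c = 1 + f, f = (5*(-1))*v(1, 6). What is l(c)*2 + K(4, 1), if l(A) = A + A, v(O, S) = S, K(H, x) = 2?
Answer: -114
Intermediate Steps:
f = -30 (f = (5*(-1))*6 = -5*6 = -30)
c = -29 (c = 1 - 30 = -29)
l(A) = 2*A
l(c)*2 + K(4, 1) = (2*(-29))*2 + 2 = -58*2 + 2 = -116 + 2 = -114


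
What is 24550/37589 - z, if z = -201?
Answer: 7579939/37589 ≈ 201.65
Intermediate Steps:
24550/37589 - z = 24550/37589 - 1*(-201) = 24550*(1/37589) + 201 = 24550/37589 + 201 = 7579939/37589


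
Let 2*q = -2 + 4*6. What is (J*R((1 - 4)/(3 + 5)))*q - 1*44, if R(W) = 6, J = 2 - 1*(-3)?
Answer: 286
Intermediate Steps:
q = 11 (q = (-2 + 4*6)/2 = (-2 + 24)/2 = (1/2)*22 = 11)
J = 5 (J = 2 + 3 = 5)
(J*R((1 - 4)/(3 + 5)))*q - 1*44 = (5*6)*11 - 1*44 = 30*11 - 44 = 330 - 44 = 286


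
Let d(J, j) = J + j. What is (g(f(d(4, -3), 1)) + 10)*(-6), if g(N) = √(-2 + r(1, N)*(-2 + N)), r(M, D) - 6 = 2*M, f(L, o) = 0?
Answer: -60 - 18*I*√2 ≈ -60.0 - 25.456*I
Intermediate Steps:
r(M, D) = 6 + 2*M
g(N) = √(-18 + 8*N) (g(N) = √(-2 + (6 + 2*1)*(-2 + N)) = √(-2 + (6 + 2)*(-2 + N)) = √(-2 + 8*(-2 + N)) = √(-2 + (-16 + 8*N)) = √(-18 + 8*N))
(g(f(d(4, -3), 1)) + 10)*(-6) = (√(-18 + 8*0) + 10)*(-6) = (√(-18 + 0) + 10)*(-6) = (√(-18) + 10)*(-6) = (3*I*√2 + 10)*(-6) = (10 + 3*I*√2)*(-6) = -60 - 18*I*√2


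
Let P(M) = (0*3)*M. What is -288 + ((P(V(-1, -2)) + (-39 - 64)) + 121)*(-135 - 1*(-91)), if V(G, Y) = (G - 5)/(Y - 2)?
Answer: -1080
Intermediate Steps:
V(G, Y) = (-5 + G)/(-2 + Y)
P(M) = 0 (P(M) = 0*M = 0)
-288 + ((P(V(-1, -2)) + (-39 - 64)) + 121)*(-135 - 1*(-91)) = -288 + ((0 + (-39 - 64)) + 121)*(-135 - 1*(-91)) = -288 + ((0 - 103) + 121)*(-135 + 91) = -288 + (-103 + 121)*(-44) = -288 + 18*(-44) = -288 - 792 = -1080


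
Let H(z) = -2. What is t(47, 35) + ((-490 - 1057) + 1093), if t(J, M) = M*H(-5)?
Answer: -524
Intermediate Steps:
t(J, M) = -2*M (t(J, M) = M*(-2) = -2*M)
t(47, 35) + ((-490 - 1057) + 1093) = -2*35 + ((-490 - 1057) + 1093) = -70 + (-1547 + 1093) = -70 - 454 = -524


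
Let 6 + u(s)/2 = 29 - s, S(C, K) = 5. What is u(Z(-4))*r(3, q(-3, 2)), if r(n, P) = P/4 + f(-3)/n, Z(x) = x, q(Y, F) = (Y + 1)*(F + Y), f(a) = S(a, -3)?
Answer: 117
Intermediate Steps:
f(a) = 5
q(Y, F) = (1 + Y)*(F + Y)
u(s) = 46 - 2*s (u(s) = -12 + 2*(29 - s) = -12 + (58 - 2*s) = 46 - 2*s)
r(n, P) = 5/n + P/4 (r(n, P) = P/4 + 5/n = 5/n + P/4)
u(Z(-4))*r(3, q(-3, 2)) = (46 - 2*(-4))*(5/3 + (2 - 3 + (-3)**2 + 2*(-3))/4) = (46 + 8)*(5*(1/3) + (2 - 3 + 9 - 6)/4) = 54*(5/3 + (1/4)*2) = 54*(5/3 + 1/2) = 54*(13/6) = 117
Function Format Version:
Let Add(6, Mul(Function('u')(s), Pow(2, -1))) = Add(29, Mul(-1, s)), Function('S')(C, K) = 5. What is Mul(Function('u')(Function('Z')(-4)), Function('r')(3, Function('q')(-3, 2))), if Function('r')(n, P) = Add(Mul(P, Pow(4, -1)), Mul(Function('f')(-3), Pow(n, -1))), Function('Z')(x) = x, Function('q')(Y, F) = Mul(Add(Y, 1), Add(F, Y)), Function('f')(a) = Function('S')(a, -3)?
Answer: 117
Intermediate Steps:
Function('f')(a) = 5
Function('q')(Y, F) = Mul(Add(1, Y), Add(F, Y))
Function('u')(s) = Add(46, Mul(-2, s)) (Function('u')(s) = Add(-12, Mul(2, Add(29, Mul(-1, s)))) = Add(-12, Add(58, Mul(-2, s))) = Add(46, Mul(-2, s)))
Function('r')(n, P) = Add(Mul(5, Pow(n, -1)), Mul(Rational(1, 4), P)) (Function('r')(n, P) = Add(Mul(P, Pow(4, -1)), Mul(5, Pow(n, -1))) = Add(Mul(P, Rational(1, 4)), Mul(5, Pow(n, -1))) = Add(Mul(Rational(1, 4), P), Mul(5, Pow(n, -1))) = Add(Mul(5, Pow(n, -1)), Mul(Rational(1, 4), P)))
Mul(Function('u')(Function('Z')(-4)), Function('r')(3, Function('q')(-3, 2))) = Mul(Add(46, Mul(-2, -4)), Add(Mul(5, Pow(3, -1)), Mul(Rational(1, 4), Add(2, -3, Pow(-3, 2), Mul(2, -3))))) = Mul(Add(46, 8), Add(Mul(5, Rational(1, 3)), Mul(Rational(1, 4), Add(2, -3, 9, -6)))) = Mul(54, Add(Rational(5, 3), Mul(Rational(1, 4), 2))) = Mul(54, Add(Rational(5, 3), Rational(1, 2))) = Mul(54, Rational(13, 6)) = 117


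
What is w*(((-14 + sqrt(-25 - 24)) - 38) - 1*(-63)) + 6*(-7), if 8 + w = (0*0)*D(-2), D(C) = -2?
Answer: -130 - 56*I ≈ -130.0 - 56.0*I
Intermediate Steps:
w = -8 (w = -8 + (0*0)*(-2) = -8 + 0*(-2) = -8 + 0 = -8)
w*(((-14 + sqrt(-25 - 24)) - 38) - 1*(-63)) + 6*(-7) = -8*(((-14 + sqrt(-25 - 24)) - 38) - 1*(-63)) + 6*(-7) = -8*(((-14 + sqrt(-49)) - 38) + 63) - 42 = -8*(((-14 + 7*I) - 38) + 63) - 42 = -8*((-52 + 7*I) + 63) - 42 = -8*(11 + 7*I) - 42 = (-88 - 56*I) - 42 = -130 - 56*I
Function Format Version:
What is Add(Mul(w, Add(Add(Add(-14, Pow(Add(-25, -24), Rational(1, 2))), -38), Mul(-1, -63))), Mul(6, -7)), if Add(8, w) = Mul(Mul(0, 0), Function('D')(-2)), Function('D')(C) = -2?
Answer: Add(-130, Mul(-56, I)) ≈ Add(-130.00, Mul(-56.000, I))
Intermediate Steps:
w = -8 (w = Add(-8, Mul(Mul(0, 0), -2)) = Add(-8, Mul(0, -2)) = Add(-8, 0) = -8)
Add(Mul(w, Add(Add(Add(-14, Pow(Add(-25, -24), Rational(1, 2))), -38), Mul(-1, -63))), Mul(6, -7)) = Add(Mul(-8, Add(Add(Add(-14, Pow(Add(-25, -24), Rational(1, 2))), -38), Mul(-1, -63))), Mul(6, -7)) = Add(Mul(-8, Add(Add(Add(-14, Pow(-49, Rational(1, 2))), -38), 63)), -42) = Add(Mul(-8, Add(Add(Add(-14, Mul(7, I)), -38), 63)), -42) = Add(Mul(-8, Add(Add(-52, Mul(7, I)), 63)), -42) = Add(Mul(-8, Add(11, Mul(7, I))), -42) = Add(Add(-88, Mul(-56, I)), -42) = Add(-130, Mul(-56, I))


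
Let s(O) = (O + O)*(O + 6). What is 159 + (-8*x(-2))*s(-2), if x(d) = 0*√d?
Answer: 159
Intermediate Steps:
x(d) = 0
s(O) = 2*O*(6 + O) (s(O) = (2*O)*(6 + O) = 2*O*(6 + O))
159 + (-8*x(-2))*s(-2) = 159 + (-8*0)*(2*(-2)*(6 - 2)) = 159 + 0*(2*(-2)*4) = 159 + 0*(-16) = 159 + 0 = 159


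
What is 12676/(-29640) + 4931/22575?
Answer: -2333431/11152050 ≈ -0.20924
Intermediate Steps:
12676/(-29640) + 4931/22575 = 12676*(-1/29640) + 4931*(1/22575) = -3169/7410 + 4931/22575 = -2333431/11152050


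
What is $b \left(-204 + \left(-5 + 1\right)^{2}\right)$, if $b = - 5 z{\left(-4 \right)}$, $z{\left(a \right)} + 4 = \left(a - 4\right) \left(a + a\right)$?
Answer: $56400$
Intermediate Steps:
$z{\left(a \right)} = -4 + 2 a \left(-4 + a\right)$ ($z{\left(a \right)} = -4 + \left(a - 4\right) \left(a + a\right) = -4 + \left(-4 + a\right) 2 a = -4 + 2 a \left(-4 + a\right)$)
$b = -300$ ($b = - 5 \left(-4 - -32 + 2 \left(-4\right)^{2}\right) = - 5 \left(-4 + 32 + 2 \cdot 16\right) = - 5 \left(-4 + 32 + 32\right) = \left(-5\right) 60 = -300$)
$b \left(-204 + \left(-5 + 1\right)^{2}\right) = - 300 \left(-204 + \left(-5 + 1\right)^{2}\right) = - 300 \left(-204 + \left(-4\right)^{2}\right) = - 300 \left(-204 + 16\right) = \left(-300\right) \left(-188\right) = 56400$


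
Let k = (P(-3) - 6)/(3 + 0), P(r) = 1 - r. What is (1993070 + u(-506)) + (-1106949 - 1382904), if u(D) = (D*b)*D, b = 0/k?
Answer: -496783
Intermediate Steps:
k = -⅔ (k = ((1 - 1*(-3)) - 6)/(3 + 0) = ((1 + 3) - 6)/3 = (4 - 6)*(⅓) = -2*⅓ = -⅔ ≈ -0.66667)
b = 0 (b = 0/(-⅔) = 0*(-3/2) = 0)
u(D) = 0 (u(D) = (D*0)*D = 0*D = 0)
(1993070 + u(-506)) + (-1106949 - 1382904) = (1993070 + 0) + (-1106949 - 1382904) = 1993070 - 2489853 = -496783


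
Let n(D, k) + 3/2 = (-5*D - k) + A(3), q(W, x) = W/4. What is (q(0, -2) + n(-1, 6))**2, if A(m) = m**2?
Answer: 169/4 ≈ 42.250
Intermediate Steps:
q(W, x) = W/4 (q(W, x) = W*(1/4) = W/4)
n(D, k) = 15/2 - k - 5*D (n(D, k) = -3/2 + ((-5*D - k) + 3**2) = -3/2 + ((-k - 5*D) + 9) = -3/2 + (9 - k - 5*D) = 15/2 - k - 5*D)
(q(0, -2) + n(-1, 6))**2 = ((1/4)*0 + (15/2 - 1*6 - 5*(-1)))**2 = (0 + (15/2 - 6 + 5))**2 = (0 + 13/2)**2 = (13/2)**2 = 169/4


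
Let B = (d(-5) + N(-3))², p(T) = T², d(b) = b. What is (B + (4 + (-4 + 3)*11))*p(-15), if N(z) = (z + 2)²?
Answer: 2025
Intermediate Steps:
N(z) = (2 + z)²
B = 16 (B = (-5 + (2 - 3)²)² = (-5 + (-1)²)² = (-5 + 1)² = (-4)² = 16)
(B + (4 + (-4 + 3)*11))*p(-15) = (16 + (4 + (-4 + 3)*11))*(-15)² = (16 + (4 - 1*11))*225 = (16 + (4 - 11))*225 = (16 - 7)*225 = 9*225 = 2025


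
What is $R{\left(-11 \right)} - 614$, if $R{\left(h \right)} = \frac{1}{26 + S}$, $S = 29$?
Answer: $- \frac{33769}{55} \approx -613.98$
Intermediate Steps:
$R{\left(h \right)} = \frac{1}{55}$ ($R{\left(h \right)} = \frac{1}{26 + 29} = \frac{1}{55}$)
$R{\left(-11 \right)} - 614 = \frac{1}{55} - 614 = - \frac{33769}{55}$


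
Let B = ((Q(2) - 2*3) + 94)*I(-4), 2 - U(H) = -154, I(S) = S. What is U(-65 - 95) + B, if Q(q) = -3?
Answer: -184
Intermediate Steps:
U(H) = 156 (U(H) = 2 - 1*(-154) = 2 + 154 = 156)
B = -340 (B = ((-3 - 2*3) + 94)*(-4) = ((-3 - 6) + 94)*(-4) = (-9 + 94)*(-4) = 85*(-4) = -340)
U(-65 - 95) + B = 156 - 340 = -184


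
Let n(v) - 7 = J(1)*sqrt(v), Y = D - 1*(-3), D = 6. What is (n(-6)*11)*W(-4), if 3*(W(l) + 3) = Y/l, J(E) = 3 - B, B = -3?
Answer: -1155/4 - 495*I*sqrt(6)/2 ≈ -288.75 - 606.25*I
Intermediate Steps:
J(E) = 6 (J(E) = 3 - 1*(-3) = 3 + 3 = 6)
Y = 9 (Y = 6 - 1*(-3) = 6 + 3 = 9)
n(v) = 7 + 6*sqrt(v)
W(l) = -3 + 3/l (W(l) = -3 + (9/l)/3 = -3 + 3/l)
(n(-6)*11)*W(-4) = ((7 + 6*sqrt(-6))*11)*(-3 + 3/(-4)) = ((7 + 6*(I*sqrt(6)))*11)*(-3 + 3*(-1/4)) = ((7 + 6*I*sqrt(6))*11)*(-3 - 3/4) = (77 + 66*I*sqrt(6))*(-15/4) = -1155/4 - 495*I*sqrt(6)/2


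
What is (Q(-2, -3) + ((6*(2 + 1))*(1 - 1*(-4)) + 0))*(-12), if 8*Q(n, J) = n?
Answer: -1077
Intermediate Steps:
Q(n, J) = n/8
(Q(-2, -3) + ((6*(2 + 1))*(1 - 1*(-4)) + 0))*(-12) = ((⅛)*(-2) + ((6*(2 + 1))*(1 - 1*(-4)) + 0))*(-12) = (-¼ + ((6*3)*(1 + 4) + 0))*(-12) = (-¼ + (18*5 + 0))*(-12) = (-¼ + (90 + 0))*(-12) = (-¼ + 90)*(-12) = (359/4)*(-12) = -1077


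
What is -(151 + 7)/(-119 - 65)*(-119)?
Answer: -9401/92 ≈ -102.18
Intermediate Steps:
-(151 + 7)/(-119 - 65)*(-119) = -158/(-184)*(-119) = -158*(-1)/184*(-119) = -1*(-79/92)*(-119) = (79/92)*(-119) = -9401/92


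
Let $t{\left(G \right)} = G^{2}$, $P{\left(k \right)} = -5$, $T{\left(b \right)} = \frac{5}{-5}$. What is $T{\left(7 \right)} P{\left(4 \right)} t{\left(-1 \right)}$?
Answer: $5$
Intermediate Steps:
$T{\left(b \right)} = -1$ ($T{\left(b \right)} = 5 \left(- \frac{1}{5}\right) = -1$)
$T{\left(7 \right)} P{\left(4 \right)} t{\left(-1 \right)} = \left(-1\right) \left(-5\right) \left(-1\right)^{2} = 5 \cdot 1 = 5$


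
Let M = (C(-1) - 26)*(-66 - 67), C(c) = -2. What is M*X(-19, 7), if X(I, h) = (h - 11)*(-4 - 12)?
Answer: 238336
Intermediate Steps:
X(I, h) = 176 - 16*h (X(I, h) = (-11 + h)*(-16) = 176 - 16*h)
M = 3724 (M = (-2 - 26)*(-66 - 67) = -28*(-133) = 3724)
M*X(-19, 7) = 3724*(176 - 16*7) = 3724*(176 - 112) = 3724*64 = 238336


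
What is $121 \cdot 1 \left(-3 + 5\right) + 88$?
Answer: $330$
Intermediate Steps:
$121 \cdot 1 \left(-3 + 5\right) + 88 = 121 \cdot 1 \cdot 2 + 88 = 121 \cdot 2 + 88 = 242 + 88 = 330$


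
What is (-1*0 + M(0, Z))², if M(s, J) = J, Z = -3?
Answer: 9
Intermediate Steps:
(-1*0 + M(0, Z))² = (-1*0 - 3)² = (0 - 3)² = (-3)² = 9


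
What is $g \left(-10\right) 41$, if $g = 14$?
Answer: $-5740$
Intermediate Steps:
$g \left(-10\right) 41 = 14 \left(-10\right) 41 = \left(-140\right) 41 = -5740$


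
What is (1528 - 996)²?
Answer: 283024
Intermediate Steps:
(1528 - 996)² = 532² = 283024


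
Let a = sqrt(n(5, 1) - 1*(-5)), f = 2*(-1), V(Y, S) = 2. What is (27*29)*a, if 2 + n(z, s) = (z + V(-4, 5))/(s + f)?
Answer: 1566*I ≈ 1566.0*I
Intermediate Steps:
f = -2
n(z, s) = -2 + (2 + z)/(-2 + s) (n(z, s) = -2 + (z + 2)/(s - 2) = -2 + (2 + z)/(-2 + s))
a = 2*I (a = sqrt((6 + 5 - 2*1)/(-2 + 1) - 1*(-5)) = sqrt((6 + 5 - 2)/(-1) + 5) = sqrt(-1*9 + 5) = sqrt(-9 + 5) = sqrt(-4) = 2*I ≈ 2.0*I)
(27*29)*a = (27*29)*(2*I) = 783*(2*I) = 1566*I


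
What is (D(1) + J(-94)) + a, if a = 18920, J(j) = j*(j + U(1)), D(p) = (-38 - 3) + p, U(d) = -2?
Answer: 27904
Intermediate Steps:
D(p) = -41 + p
J(j) = j*(-2 + j) (J(j) = j*(j - 2) = j*(-2 + j))
(D(1) + J(-94)) + a = ((-41 + 1) - 94*(-2 - 94)) + 18920 = (-40 - 94*(-96)) + 18920 = (-40 + 9024) + 18920 = 8984 + 18920 = 27904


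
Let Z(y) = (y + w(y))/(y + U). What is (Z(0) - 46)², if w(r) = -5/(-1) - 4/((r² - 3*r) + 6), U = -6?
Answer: 707281/324 ≈ 2183.0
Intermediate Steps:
w(r) = 5 - 4/(6 + r² - 3*r) (w(r) = -5*(-1) - 4/(6 + r² - 3*r) = 5 - 4/(6 + r² - 3*r))
Z(y) = (y + (26 - 15*y + 5*y²)/(6 + y² - 3*y))/(-6 + y) (Z(y) = (y + (26 - 15*y + 5*y²)/(6 + y² - 3*y))/(y - 6) = (y + (26 - 15*y + 5*y²)/(6 + y² - 3*y))/(-6 + y))
(Z(0) - 46)² = ((26 + 0³ - 9*0 + 2*0²)/(-36 + 0³ - 9*0² + 24*0) - 46)² = ((26 + 0 + 0 + 2*0)/(-36 + 0 - 9*0 + 0) - 46)² = ((26 + 0 + 0 + 0)/(-36 + 0 + 0 + 0) - 46)² = (26/(-36) - 46)² = (-1/36*26 - 46)² = (-13/18 - 46)² = (-841/18)² = 707281/324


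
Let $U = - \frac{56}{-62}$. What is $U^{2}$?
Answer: $\frac{784}{961} \approx 0.81582$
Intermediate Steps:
$U = \frac{28}{31}$ ($U = \left(-56\right) \left(- \frac{1}{62}\right) = \frac{28}{31} \approx 0.90323$)
$U^{2} = \left(\frac{28}{31}\right)^{2} = \frac{784}{961}$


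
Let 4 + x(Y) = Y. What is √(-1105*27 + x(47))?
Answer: 28*I*√38 ≈ 172.6*I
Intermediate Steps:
x(Y) = -4 + Y
√(-1105*27 + x(47)) = √(-1105*27 + (-4 + 47)) = √(-29835 + 43) = √(-29792) = 28*I*√38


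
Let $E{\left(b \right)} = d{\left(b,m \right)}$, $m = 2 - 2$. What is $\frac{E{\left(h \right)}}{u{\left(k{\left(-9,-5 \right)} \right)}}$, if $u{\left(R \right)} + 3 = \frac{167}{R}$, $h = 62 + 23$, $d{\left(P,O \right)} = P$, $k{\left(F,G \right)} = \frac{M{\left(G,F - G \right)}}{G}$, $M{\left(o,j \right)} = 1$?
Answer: $- \frac{85}{838} \approx -0.10143$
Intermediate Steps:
$k{\left(F,G \right)} = \frac{1}{G}$ ($k{\left(F,G \right)} = 1 \frac{1}{G} = \frac{1}{G}$)
$m = 0$
$h = 85$
$E{\left(b \right)} = b$
$u{\left(R \right)} = -3 + \frac{167}{R}$
$\frac{E{\left(h \right)}}{u{\left(k{\left(-9,-5 \right)} \right)}} = \frac{85}{-3 + \frac{167}{\frac{1}{-5}}} = \frac{85}{-3 + \frac{167}{- \frac{1}{5}}} = \frac{85}{-3 + 167 \left(-5\right)} = \frac{85}{-3 - 835} = \frac{85}{-838} = 85 \left(- \frac{1}{838}\right) = - \frac{85}{838}$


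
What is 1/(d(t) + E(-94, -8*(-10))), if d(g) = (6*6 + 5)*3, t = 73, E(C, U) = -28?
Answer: 1/95 ≈ 0.010526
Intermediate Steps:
d(g) = 123 (d(g) = (36 + 5)*3 = 41*3 = 123)
1/(d(t) + E(-94, -8*(-10))) = 1/(123 - 28) = 1/95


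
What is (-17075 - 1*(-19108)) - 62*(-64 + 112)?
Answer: -943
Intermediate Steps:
(-17075 - 1*(-19108)) - 62*(-64 + 112) = (-17075 + 19108) - 62*48 = 2033 - 2976 = -943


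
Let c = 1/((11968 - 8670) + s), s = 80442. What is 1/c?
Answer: 83740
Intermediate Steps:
c = 1/83740 (c = 1/((11968 - 8670) + 80442) = 1/(3298 + 80442) = 1/83740 ≈ 1.1942e-5)
1/c = 1/(1/83740) = 83740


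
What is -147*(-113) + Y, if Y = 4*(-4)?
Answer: 16595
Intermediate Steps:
Y = -16
-147*(-113) + Y = -147*(-113) - 16 = 16611 - 16 = 16595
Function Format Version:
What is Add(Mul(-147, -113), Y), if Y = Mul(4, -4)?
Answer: 16595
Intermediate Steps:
Y = -16
Add(Mul(-147, -113), Y) = Add(Mul(-147, -113), -16) = Add(16611, -16) = 16595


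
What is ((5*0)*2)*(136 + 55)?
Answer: 0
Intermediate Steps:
((5*0)*2)*(136 + 55) = (0*2)*191 = 0*191 = 0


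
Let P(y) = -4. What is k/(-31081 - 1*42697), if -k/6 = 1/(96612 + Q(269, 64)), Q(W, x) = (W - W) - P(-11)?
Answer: 3/3564067624 ≈ 8.4173e-10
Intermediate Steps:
Q(W, x) = 4 (Q(W, x) = (W - W) - 1*(-4) = 0 + 4 = 4)
k = -3/48308 (k = -6/(96612 + 4) = -6/96616 = -6*1/96616 = -3/48308 ≈ -6.2102e-5)
k/(-31081 - 1*42697) = -3/(48308*(-31081 - 1*42697)) = -3/(48308*(-31081 - 42697)) = -3/48308/(-73778) = -3/48308*(-1/73778) = 3/3564067624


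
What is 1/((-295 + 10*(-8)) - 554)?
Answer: -1/929 ≈ -0.0010764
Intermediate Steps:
1/((-295 + 10*(-8)) - 554) = 1/((-295 - 80) - 554) = 1/(-375 - 554) = 1/(-929) = -1/929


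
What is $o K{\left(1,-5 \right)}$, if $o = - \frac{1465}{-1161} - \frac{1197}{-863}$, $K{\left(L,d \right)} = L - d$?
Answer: $\frac{5308024}{333981} \approx 15.893$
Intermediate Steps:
$o = \frac{2654012}{1001943}$ ($o = \left(-1465\right) \left(- \frac{1}{1161}\right) - - \frac{1197}{863} = \frac{1465}{1161} + \frac{1197}{863} = \frac{2654012}{1001943} \approx 2.6489$)
$o K{\left(1,-5 \right)} = \frac{2654012 \left(1 - -5\right)}{1001943} = \frac{2654012 \left(1 + 5\right)}{1001943} = \frac{2654012}{1001943} \cdot 6 = \frac{5308024}{333981}$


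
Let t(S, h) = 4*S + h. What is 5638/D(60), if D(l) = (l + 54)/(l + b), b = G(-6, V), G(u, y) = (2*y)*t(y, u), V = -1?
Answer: 225520/57 ≈ 3956.5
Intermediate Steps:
t(S, h) = h + 4*S
G(u, y) = 2*y*(u + 4*y) (G(u, y) = (2*y)*(u + 4*y) = 2*y*(u + 4*y))
b = 20 (b = 2*(-1)*(-6 + 4*(-1)) = 2*(-1)*(-6 - 4) = 2*(-1)*(-10) = 20)
D(l) = (54 + l)/(20 + l) (D(l) = (l + 54)/(l + 20) = (54 + l)/(20 + l))
5638/D(60) = 5638/(((54 + 60)/(20 + 60))) = 5638/((114/80)) = 5638/(((1/80)*114)) = 5638/(57/40) = 5638*(40/57) = 225520/57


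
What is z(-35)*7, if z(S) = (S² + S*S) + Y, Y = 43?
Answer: 17451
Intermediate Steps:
z(S) = 43 + 2*S² (z(S) = (S² + S*S) + 43 = (S² + S²) + 43 = 2*S² + 43 = 43 + 2*S²)
z(-35)*7 = (43 + 2*(-35)²)*7 = (43 + 2*1225)*7 = (43 + 2450)*7 = 2493*7 = 17451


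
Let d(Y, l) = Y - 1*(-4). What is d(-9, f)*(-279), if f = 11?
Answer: 1395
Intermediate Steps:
d(Y, l) = 4 + Y (d(Y, l) = Y + 4 = 4 + Y)
d(-9, f)*(-279) = (4 - 9)*(-279) = -5*(-279) = 1395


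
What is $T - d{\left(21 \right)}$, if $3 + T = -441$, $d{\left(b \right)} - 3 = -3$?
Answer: $-444$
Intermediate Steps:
$d{\left(b \right)} = 0$ ($d{\left(b \right)} = 3 - 3 = 0$)
$T = -444$ ($T = -3 - 441 = -444$)
$T - d{\left(21 \right)} = -444 - 0 = -444 + 0 = -444$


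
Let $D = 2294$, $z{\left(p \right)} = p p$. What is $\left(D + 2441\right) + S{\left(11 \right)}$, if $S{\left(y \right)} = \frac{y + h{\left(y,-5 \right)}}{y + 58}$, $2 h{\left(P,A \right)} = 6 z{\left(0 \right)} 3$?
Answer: $\frac{326726}{69} \approx 4735.2$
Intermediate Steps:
$z{\left(p \right)} = p^{2}$
$h{\left(P,A \right)} = 0$ ($h{\left(P,A \right)} = \frac{6 \cdot 0^{2} \cdot 3}{2} = \frac{6 \cdot 0 \cdot 3}{2} = \frac{0 \cdot 3}{2} = \frac{1}{2} \cdot 0 = 0$)
$S{\left(y \right)} = \frac{y}{58 + y}$ ($S{\left(y \right)} = \frac{y + 0}{y + 58} = \frac{y}{58 + y}$)
$\left(D + 2441\right) + S{\left(11 \right)} = \left(2294 + 2441\right) + \frac{11}{58 + 11} = 4735 + \frac{11}{69} = \frac{326726}{69}$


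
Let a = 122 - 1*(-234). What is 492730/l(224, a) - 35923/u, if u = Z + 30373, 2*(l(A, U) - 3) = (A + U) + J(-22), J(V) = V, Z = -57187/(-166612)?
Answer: 1245901803956479/713539448283 ≈ 1746.1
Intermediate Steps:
Z = 57187/166612 (Z = -57187*(-1/166612) = 57187/166612 ≈ 0.34323)
a = 356 (a = 122 + 234 = 356)
l(A, U) = -8 + A/2 + U/2 (l(A, U) = 3 + ((A + U) - 22)/2 = 3 + (-22 + A + U)/2 = 3 + (-11 + A/2 + U/2) = -8 + A/2 + U/2)
u = 5060563463/166612 (u = 57187/166612 + 30373 = 5060563463/166612 ≈ 30373.)
492730/l(224, a) - 35923/u = 492730/(-8 + (½)*224 + (½)*356) - 35923/5060563463/166612 = 492730/(-8 + 112 + 178) - 35923*166612/5060563463 = 492730/282 - 5985202876/5060563463 = 492730*(1/282) - 5985202876/5060563463 = 246365/141 - 5985202876/5060563463 = 1245901803956479/713539448283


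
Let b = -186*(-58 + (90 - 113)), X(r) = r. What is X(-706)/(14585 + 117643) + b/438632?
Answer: 210309107/7249929012 ≈ 0.029008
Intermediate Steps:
b = 15066 (b = -186*(-58 - 23) = -186*(-81) = 15066)
X(-706)/(14585 + 117643) + b/438632 = -706/(14585 + 117643) + 15066/438632 = -706/132228 + 15066*(1/438632) = -706*1/132228 + 7533/219316 = -353/66114 + 7533/219316 = 210309107/7249929012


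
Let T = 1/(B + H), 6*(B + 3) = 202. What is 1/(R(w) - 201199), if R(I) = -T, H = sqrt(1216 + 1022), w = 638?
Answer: -2349601646/472737446042621 + 9*sqrt(2238)/472737446042621 ≈ -4.9702e-6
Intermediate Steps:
B = 92/3 (B = -3 + (1/6)*202 = -3 + 101/3 = 92/3 ≈ 30.667)
H = sqrt(2238) ≈ 47.307
T = 1/(92/3 + sqrt(2238)) ≈ 0.012825
R(I) = 138/5839 - 9*sqrt(2238)/11678 (R(I) = -(-138/5839 + 9*sqrt(2238)/11678) = 138/5839 - 9*sqrt(2238)/11678)
1/(R(w) - 201199) = 1/((138/5839 - 9*sqrt(2238)/11678) - 201199) = 1/(-1174800823/5839 - 9*sqrt(2238)/11678)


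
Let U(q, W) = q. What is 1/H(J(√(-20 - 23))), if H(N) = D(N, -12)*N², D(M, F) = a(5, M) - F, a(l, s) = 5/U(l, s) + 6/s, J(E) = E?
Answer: -13/7303 - 6*I*√43/314029 ≈ -0.0017801 - 0.00012529*I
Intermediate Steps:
a(l, s) = 5/l + 6/s
D(M, F) = 1 - F + 6/M (D(M, F) = (5/5 + 6/M) - F = (5*(⅕) + 6/M) - F = (1 + 6/M) - F = 1 - F + 6/M)
H(N) = N²*(13 + 6/N) (H(N) = (1 - 1*(-12) + 6/N)*N² = (1 + 12 + 6/N)*N² = (13 + 6/N)*N² = N²*(13 + 6/N))
1/H(J(√(-20 - 23))) = 1/(√(-20 - 23)*(6 + 13*√(-20 - 23))) = 1/(√(-43)*(6 + 13*√(-43))) = 1/((I*√43)*(6 + 13*(I*√43))) = 1/((I*√43)*(6 + 13*I*√43)) = 1/(I*√43*(6 + 13*I*√43)) = -I*√43/(43*(6 + 13*I*√43))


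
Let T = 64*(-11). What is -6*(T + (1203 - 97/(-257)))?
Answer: -770040/257 ≈ -2996.3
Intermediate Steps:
T = -704
-6*(T + (1203 - 97/(-257))) = -6*(-704 + (1203 - 97/(-257))) = -6*(-704 + (1203 - 97*(-1)/257)) = -6*(-704 + (1203 - 1*(-97/257))) = -6*(-704 + (1203 + 97/257)) = -6*(-704 + 309268/257) = -6*128340/257 = -770040/257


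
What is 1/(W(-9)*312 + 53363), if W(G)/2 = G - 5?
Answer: 1/44627 ≈ 2.2408e-5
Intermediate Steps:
W(G) = -10 + 2*G (W(G) = 2*(G - 5) = 2*(-5 + G) = -10 + 2*G)
1/(W(-9)*312 + 53363) = 1/((-10 + 2*(-9))*312 + 53363) = 1/((-10 - 18)*312 + 53363) = 1/(-28*312 + 53363) = 1/(-8736 + 53363) = 1/44627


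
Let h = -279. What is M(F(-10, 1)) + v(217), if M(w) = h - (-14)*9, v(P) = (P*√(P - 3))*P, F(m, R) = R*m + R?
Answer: -153 + 47089*√214 ≈ 6.8870e+5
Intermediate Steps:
F(m, R) = R + R*m
v(P) = P²*√(-3 + P) (v(P) = (P*√(-3 + P))*P = P²*√(-3 + P))
M(w) = -153 (M(w) = -279 - (-14)*9 = -279 - 1*(-126) = -279 + 126 = -153)
M(F(-10, 1)) + v(217) = -153 + 217²*√(-3 + 217) = -153 + 47089*√214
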